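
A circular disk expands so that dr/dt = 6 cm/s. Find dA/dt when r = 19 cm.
228π cm²/s

A = πr²
dA/dt = 2πr · dr/dt = 2π(19)(6) = 228π cm²/s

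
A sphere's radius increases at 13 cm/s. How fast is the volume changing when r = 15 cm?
11700π cm³/s

V = (4/3)πr³
dV/dt = dV/dr · dr/dt = 4πr² · 13
At r = 15: dV/dt = 11700π cm³/s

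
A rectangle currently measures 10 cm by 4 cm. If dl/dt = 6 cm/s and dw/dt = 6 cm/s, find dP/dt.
24 cm/s

P = 2(l + w)
dP/dt = 2(dl/dt + dw/dt) = 2(6 + 6) = 24 cm/s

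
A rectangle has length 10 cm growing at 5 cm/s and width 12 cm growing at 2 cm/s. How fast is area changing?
80 cm²/s

A = lw
dA/dt = w·dl/dt + l·dw/dt = 12·5 + 10·2 = 80 cm²/s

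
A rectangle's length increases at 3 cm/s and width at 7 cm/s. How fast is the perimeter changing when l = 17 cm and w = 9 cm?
20 cm/s

P = 2(l + w)
dP/dt = 2(dl/dt + dw/dt) = 2(3 + 7) = 20 cm/s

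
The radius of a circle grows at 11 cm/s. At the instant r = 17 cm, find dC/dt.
22π cm/s

C = 2πr
dC/dt = 2π · dr/dt = 2π · 11 = 22π cm/s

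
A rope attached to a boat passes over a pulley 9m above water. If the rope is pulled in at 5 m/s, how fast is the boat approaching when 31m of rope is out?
31√55/44 ≈ 5.225 m/s

rope² = x² + 9²
x = √(31² - 9²) = 4√55
dx/dt = (rope/x) · d(rope)/dt = (31/(4√55)) · (-5) = -31√55/44 m/s
The boat approaches at 31√55/44 ≈ 5.225 m/s.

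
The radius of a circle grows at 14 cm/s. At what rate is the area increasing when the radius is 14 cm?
392π cm²/s

A = πr²
dA/dt = 2πr · dr/dt = 2π(14)(14) = 392π cm²/s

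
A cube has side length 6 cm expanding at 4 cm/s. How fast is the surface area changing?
288 cm²/s

A = 6s²
dA/dt = 12s · ds/dt = 12·6·4 = 288 cm²/s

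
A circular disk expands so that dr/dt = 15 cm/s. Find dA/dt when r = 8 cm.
240π cm²/s

A = πr²
dA/dt = 2πr · dr/dt = 2π(8)(15) = 240π cm²/s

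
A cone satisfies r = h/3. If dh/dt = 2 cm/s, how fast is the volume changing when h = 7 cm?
98π/9 cm³/s

V = (1/3)π(h/3)²h = πh³/27
dV/dt = πh²/9 · 2
At h = 7: dV/dt = 98π/9 cm³/s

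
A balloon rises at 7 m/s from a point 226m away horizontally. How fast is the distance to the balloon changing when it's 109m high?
763√62957/62957 ≈ 3.041 m/s

z² = 226² + y²
z = √(226² + 109²) = √62957
dz/dt = y/z · dy/dt = 109/√62957 · 7 = 763√62957/62957 ≈ 3.041 m/s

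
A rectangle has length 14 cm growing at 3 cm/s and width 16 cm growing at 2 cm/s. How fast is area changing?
76 cm²/s

A = lw
dA/dt = w·dl/dt + l·dw/dt = 16·3 + 14·2 = 76 cm²/s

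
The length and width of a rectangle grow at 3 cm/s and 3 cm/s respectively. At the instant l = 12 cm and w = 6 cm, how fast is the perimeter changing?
12 cm/s

P = 2(l + w)
dP/dt = 2(dl/dt + dw/dt) = 2(3 + 3) = 12 cm/s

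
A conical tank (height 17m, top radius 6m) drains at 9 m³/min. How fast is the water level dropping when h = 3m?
289/(36π) ≈ 2.555 m/min

r/h = 6/17, so r = (6/17)h
V = (1/3)πr²h = (1/3)π((6/17)h)²h = (12/289)πh³
dV/dh = (36/289)πh²
dh/dt = (dV/dt)/(dV/dh) = -9/((36/289)π·3²) = -289/(36π) m/min
The level is dropping at 289/(36π) ≈ 2.555 m/min.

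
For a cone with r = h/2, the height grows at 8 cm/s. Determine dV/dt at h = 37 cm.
2738π cm³/s

V = (1/3)π(h/2)²h = πh³/12
dV/dt = πh²/4 · 8
At h = 37: dV/dt = 2738π cm³/s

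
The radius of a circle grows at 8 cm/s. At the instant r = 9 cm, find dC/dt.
16π cm/s

C = 2πr
dC/dt = 2π · dr/dt = 2π · 8 = 16π cm/s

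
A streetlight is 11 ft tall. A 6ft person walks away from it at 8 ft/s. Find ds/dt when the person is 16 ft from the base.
48/5 ft/s

By similar triangles: 11/(x+s) = 6/s
Solving: s = 6x/5
ds/dt = 6/5 · dx/dt = 6/5 · 8 = 48/5 ft/s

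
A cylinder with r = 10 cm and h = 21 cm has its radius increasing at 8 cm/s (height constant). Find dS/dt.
656π cm²/s

S = 2πrh + 2πr² (lateral + bases)
dS/dt = (2πh + 4πr)·dr/dt = (2π·21 + 4π·10)·8
= 656π cm²/s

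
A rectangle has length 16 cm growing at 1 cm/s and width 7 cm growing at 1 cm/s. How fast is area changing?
23 cm²/s

A = lw
dA/dt = w·dl/dt + l·dw/dt = 7·1 + 16·1 = 23 cm²/s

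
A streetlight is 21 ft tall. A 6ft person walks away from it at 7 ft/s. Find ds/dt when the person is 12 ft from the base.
14/5 ft/s

By similar triangles: 21/(x+s) = 6/s
Solving: s = 6x/15
ds/dt = 6/15 · dx/dt = 2/5 · 7 = 14/5 ft/s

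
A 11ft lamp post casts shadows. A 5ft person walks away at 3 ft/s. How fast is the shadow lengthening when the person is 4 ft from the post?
5/2 ft/s

By similar triangles: 11/(x+s) = 5/s
Solving: s = 5x/6
ds/dt = 5/6 · dx/dt = 5/6 · 3 = 5/2 ft/s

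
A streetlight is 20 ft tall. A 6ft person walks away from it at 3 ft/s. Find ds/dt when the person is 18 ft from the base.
9/7 ft/s

By similar triangles: 20/(x+s) = 6/s
Solving: s = 6x/14
ds/dt = 6/14 · dx/dt = 3/7 · 3 = 9/7 ft/s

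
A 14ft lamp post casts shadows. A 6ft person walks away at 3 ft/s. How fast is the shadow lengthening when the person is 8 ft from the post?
9/4 ft/s

By similar triangles: 14/(x+s) = 6/s
Solving: s = 6x/8
ds/dt = 6/8 · dx/dt = 3/4 · 3 = 9/4 ft/s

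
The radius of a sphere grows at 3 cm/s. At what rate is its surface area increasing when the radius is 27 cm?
648π cm²/s

S = 4πr²
dS/dt = dS/dr · dr/dt = 8πr · 3
At r = 27: dS/dt = 648π cm²/s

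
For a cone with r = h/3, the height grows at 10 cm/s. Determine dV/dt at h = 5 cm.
250π/9 cm³/s

V = (1/3)π(h/3)²h = πh³/27
dV/dt = πh²/9 · 10
At h = 5: dV/dt = 250π/9 cm³/s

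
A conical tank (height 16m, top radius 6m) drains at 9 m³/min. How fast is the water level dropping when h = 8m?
1/π ≈ 0.3183 m/min

r/h = 6/16, so r = (3/8)h
V = (1/3)πr²h = (1/3)π((3/8)h)²h = (3/64)πh³
dV/dh = (9/64)πh²
dh/dt = (dV/dt)/(dV/dh) = -9/((9/64)π·8²) = -1/π m/min
The level is dropping at 1/π ≈ 0.3183 m/min.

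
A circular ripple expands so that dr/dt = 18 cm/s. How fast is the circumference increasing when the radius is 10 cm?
36π cm/s

C = 2πr
dC/dt = 2π · dr/dt = 2π · 18 = 36π cm/s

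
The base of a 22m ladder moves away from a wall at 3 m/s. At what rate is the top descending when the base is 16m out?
8√57/19 ≈ 3.179 m/s

x² + y² = 22²
2x·dx/dt + 2y·dy/dt = 0
dy/dt = -x/y · dx/dt = -16/(2√57) · 3 = -8√57/19 m/s
The top is descending at 8√57/19 ≈ 3.179 m/s.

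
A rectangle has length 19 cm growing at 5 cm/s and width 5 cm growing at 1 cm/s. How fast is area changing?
44 cm²/s

A = lw
dA/dt = w·dl/dt + l·dw/dt = 5·5 + 19·1 = 44 cm²/s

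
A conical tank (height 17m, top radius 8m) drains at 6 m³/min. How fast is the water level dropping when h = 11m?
867/(3872π) ≈ 0.07127 m/min

r/h = 8/17, so r = (8/17)h
V = (1/3)πr²h = (1/3)π((8/17)h)²h = (64/867)πh³
dV/dh = (64/289)πh²
dh/dt = (dV/dt)/(dV/dh) = -6/((64/289)π·11²) = -867/(3872π) m/min
The level is dropping at 867/(3872π) ≈ 0.07127 m/min.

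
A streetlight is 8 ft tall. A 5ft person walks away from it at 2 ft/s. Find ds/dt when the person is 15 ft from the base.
10/3 ft/s

By similar triangles: 8/(x+s) = 5/s
Solving: s = 5x/3
ds/dt = 5/3 · dx/dt = 5/3 · 2 = 10/3 ft/s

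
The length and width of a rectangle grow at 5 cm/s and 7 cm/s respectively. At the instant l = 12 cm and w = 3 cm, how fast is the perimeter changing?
24 cm/s

P = 2(l + w)
dP/dt = 2(dl/dt + dw/dt) = 2(5 + 7) = 24 cm/s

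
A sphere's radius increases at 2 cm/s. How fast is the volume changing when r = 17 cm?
2312π cm³/s

V = (4/3)πr³
dV/dt = dV/dr · dr/dt = 4πr² · 2
At r = 17: dV/dt = 2312π cm³/s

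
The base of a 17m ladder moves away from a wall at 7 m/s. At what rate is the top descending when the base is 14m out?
98√93/93 ≈ 10.16 m/s

x² + y² = 17²
2x·dx/dt + 2y·dy/dt = 0
dy/dt = -x/y · dx/dt = -14/√93 · 7 = -98√93/93 m/s
The top is descending at 98√93/93 ≈ 10.16 m/s.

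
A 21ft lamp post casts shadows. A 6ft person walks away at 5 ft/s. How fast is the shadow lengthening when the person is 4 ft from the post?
2 ft/s

By similar triangles: 21/(x+s) = 6/s
Solving: s = 6x/15
ds/dt = 6/15 · dx/dt = 2/5 · 5 = 2 ft/s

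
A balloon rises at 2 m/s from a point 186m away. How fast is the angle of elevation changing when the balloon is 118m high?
0.007667 rad/s

tan(θ) = y/186
sec²(θ) · dθ/dt = (1/186) · dy/dt
dθ/dt = cos²(θ)/186 · 2 = 186/(186² + 118²) · 2
dθ/dt = 0.007667 rad/s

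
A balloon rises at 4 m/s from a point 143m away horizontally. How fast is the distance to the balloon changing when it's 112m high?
448√32993/32993 ≈ 2.466 m/s

z² = 143² + y²
z = √(143² + 112²) = √32993
dz/dt = y/z · dy/dt = 112/√32993 · 4 = 448√32993/32993 ≈ 2.466 m/s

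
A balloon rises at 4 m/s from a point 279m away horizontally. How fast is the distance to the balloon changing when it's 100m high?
400√87841/87841 ≈ 1.35 m/s

z² = 279² + y²
z = √(279² + 100²) = √87841
dz/dt = y/z · dy/dt = 100/√87841 · 4 = 400√87841/87841 ≈ 1.35 m/s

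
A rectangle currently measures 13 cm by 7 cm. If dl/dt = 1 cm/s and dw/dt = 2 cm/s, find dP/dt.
6 cm/s

P = 2(l + w)
dP/dt = 2(dl/dt + dw/dt) = 2(1 + 2) = 6 cm/s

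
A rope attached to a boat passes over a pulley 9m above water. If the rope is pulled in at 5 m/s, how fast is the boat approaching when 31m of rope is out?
31√55/44 ≈ 5.225 m/s

rope² = x² + 9²
x = √(31² - 9²) = 4√55
dx/dt = (rope/x) · d(rope)/dt = (31/(4√55)) · (-5) = -31√55/44 m/s
The boat approaches at 31√55/44 ≈ 5.225 m/s.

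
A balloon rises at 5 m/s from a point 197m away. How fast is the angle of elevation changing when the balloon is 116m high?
0.018846 rad/s

tan(θ) = y/197
sec²(θ) · dθ/dt = (1/197) · dy/dt
dθ/dt = cos²(θ)/197 · 5 = 197/(197² + 116²) · 5
dθ/dt = 0.018846 rad/s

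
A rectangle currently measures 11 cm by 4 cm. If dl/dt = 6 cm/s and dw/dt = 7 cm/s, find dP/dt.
26 cm/s

P = 2(l + w)
dP/dt = 2(dl/dt + dw/dt) = 2(6 + 7) = 26 cm/s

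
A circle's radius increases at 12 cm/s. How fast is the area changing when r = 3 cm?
72π cm²/s

A = πr²
dA/dt = 2πr · dr/dt = 2π(3)(12) = 72π cm²/s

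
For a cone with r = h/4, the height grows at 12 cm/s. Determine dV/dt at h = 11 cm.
363π/4 cm³/s

V = (1/3)π(h/4)²h = πh³/48
dV/dt = πh²/16 · 12
At h = 11: dV/dt = 363π/4 cm³/s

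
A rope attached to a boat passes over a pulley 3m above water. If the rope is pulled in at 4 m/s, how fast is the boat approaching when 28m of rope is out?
112√31/155 ≈ 4.023 m/s

rope² = x² + 3²
x = √(28² - 3²) = 5√31
dx/dt = (rope/x) · d(rope)/dt = (28/(5√31)) · (-4) = -112√31/155 m/s
The boat approaches at 112√31/155 ≈ 4.023 m/s.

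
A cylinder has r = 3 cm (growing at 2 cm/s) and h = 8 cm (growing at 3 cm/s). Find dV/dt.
123π cm³/s

V = πr²h
dV/dt = 2πrh·dr/dt + πr²·dh/dt
= 2π(3)(8)(2) + π(3)²(3)
= 123π cm³/s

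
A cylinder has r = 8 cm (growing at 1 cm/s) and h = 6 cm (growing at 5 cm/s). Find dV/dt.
416π cm³/s

V = πr²h
dV/dt = 2πrh·dr/dt + πr²·dh/dt
= 2π(8)(6)(1) + π(8)²(5)
= 416π cm³/s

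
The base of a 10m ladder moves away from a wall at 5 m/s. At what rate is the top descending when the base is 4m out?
10√21/21 ≈ 2.182 m/s

x² + y² = 10²
2x·dx/dt + 2y·dy/dt = 0
dy/dt = -x/y · dx/dt = -4/(2√21) · 5 = -10√21/21 m/s
The top is descending at 10√21/21 ≈ 2.182 m/s.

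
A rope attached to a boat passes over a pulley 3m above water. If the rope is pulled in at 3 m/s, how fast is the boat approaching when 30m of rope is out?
10√11/11 ≈ 3.015 m/s

rope² = x² + 3²
x = √(30² - 3²) = 9√11
dx/dt = (rope/x) · d(rope)/dt = (30/(9√11)) · (-3) = -10√11/11 m/s
The boat approaches at 10√11/11 ≈ 3.015 m/s.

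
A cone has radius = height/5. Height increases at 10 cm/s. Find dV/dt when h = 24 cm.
1152π/5 cm³/s

V = (1/3)π(h/5)²h = πh³/75
dV/dt = πh²/25 · 10
At h = 24: dV/dt = 1152π/5 cm³/s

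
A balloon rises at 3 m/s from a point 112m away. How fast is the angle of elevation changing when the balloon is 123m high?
0.012142 rad/s

tan(θ) = y/112
sec²(θ) · dθ/dt = (1/112) · dy/dt
dθ/dt = cos²(θ)/112 · 3 = 112/(112² + 123²) · 3
dθ/dt = 0.012142 rad/s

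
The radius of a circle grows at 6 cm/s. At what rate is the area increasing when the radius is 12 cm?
144π cm²/s

A = πr²
dA/dt = 2πr · dr/dt = 2π(12)(6) = 144π cm²/s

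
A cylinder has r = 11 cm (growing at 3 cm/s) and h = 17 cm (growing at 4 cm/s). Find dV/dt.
1606π cm³/s

V = πr²h
dV/dt = 2πrh·dr/dt + πr²·dh/dt
= 2π(11)(17)(3) + π(11)²(4)
= 1606π cm³/s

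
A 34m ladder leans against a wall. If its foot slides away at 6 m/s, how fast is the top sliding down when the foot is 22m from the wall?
11√42/14 ≈ 5.092 m/s

x² + y² = 34²
2x·dx/dt + 2y·dy/dt = 0
dy/dt = -x/y · dx/dt = -22/(4√42) · 6 = -11√42/14 m/s
The top is descending at 11√42/14 ≈ 5.092 m/s.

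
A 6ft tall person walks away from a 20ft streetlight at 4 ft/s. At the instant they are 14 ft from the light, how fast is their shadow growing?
12/7 ft/s

By similar triangles: 20/(x+s) = 6/s
Solving: s = 6x/14
ds/dt = 6/14 · dx/dt = 3/7 · 4 = 12/7 ft/s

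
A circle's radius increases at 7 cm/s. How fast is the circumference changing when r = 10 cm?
14π cm/s

C = 2πr
dC/dt = 2π · dr/dt = 2π · 7 = 14π cm/s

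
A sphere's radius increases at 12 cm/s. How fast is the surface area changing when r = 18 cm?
1728π cm²/s

S = 4πr²
dS/dt = dS/dr · dr/dt = 8πr · 12
At r = 18: dS/dt = 1728π cm²/s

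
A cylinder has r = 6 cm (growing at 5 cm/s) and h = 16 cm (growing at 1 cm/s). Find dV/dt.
996π cm³/s

V = πr²h
dV/dt = 2πrh·dr/dt + πr²·dh/dt
= 2π(6)(16)(5) + π(6)²(1)
= 996π cm³/s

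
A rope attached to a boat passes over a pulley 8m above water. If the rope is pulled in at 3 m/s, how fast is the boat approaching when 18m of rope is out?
27√65/65 ≈ 3.349 m/s

rope² = x² + 8²
x = √(18² - 8²) = 2√65
dx/dt = (rope/x) · d(rope)/dt = (18/(2√65)) · (-3) = -27√65/65 m/s
The boat approaches at 27√65/65 ≈ 3.349 m/s.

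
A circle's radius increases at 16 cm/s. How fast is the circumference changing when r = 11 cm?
32π cm/s

C = 2πr
dC/dt = 2π · dr/dt = 2π · 16 = 32π cm/s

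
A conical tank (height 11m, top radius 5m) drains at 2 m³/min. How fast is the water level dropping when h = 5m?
242/(625π) ≈ 0.1232 m/min

r/h = 5/11, so r = (5/11)h
V = (1/3)πr²h = (1/3)π((5/11)h)²h = (25/363)πh³
dV/dh = (25/121)πh²
dh/dt = (dV/dt)/(dV/dh) = -2/((25/121)π·5²) = -242/(625π) m/min
The level is dropping at 242/(625π) ≈ 0.1232 m/min.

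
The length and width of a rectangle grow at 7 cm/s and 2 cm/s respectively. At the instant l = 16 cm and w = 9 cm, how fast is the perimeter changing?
18 cm/s

P = 2(l + w)
dP/dt = 2(dl/dt + dw/dt) = 2(7 + 2) = 18 cm/s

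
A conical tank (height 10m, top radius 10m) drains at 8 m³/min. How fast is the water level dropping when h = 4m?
1/(2π) ≈ 0.1592 m/min

r/h = 10/10, so r = h
V = (1/3)πr²h = (1/3)π(h)²h = (1/3)πh³
dV/dh = πh²
dh/dt = (dV/dt)/(dV/dh) = -8/(π·4²) = -1/(2π) m/min
The level is dropping at 1/(2π) ≈ 0.1592 m/min.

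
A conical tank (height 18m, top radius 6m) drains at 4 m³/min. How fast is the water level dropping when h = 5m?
36/(25π) ≈ 0.4584 m/min

r/h = 6/18, so r = (1/3)h
V = (1/3)πr²h = (1/3)π((1/3)h)²h = (1/27)πh³
dV/dh = (1/9)πh²
dh/dt = (dV/dt)/(dV/dh) = -4/((1/9)π·5²) = -36/(25π) m/min
The level is dropping at 36/(25π) ≈ 0.4584 m/min.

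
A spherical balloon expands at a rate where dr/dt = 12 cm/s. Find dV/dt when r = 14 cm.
9408π cm³/s

V = (4/3)πr³
dV/dt = dV/dr · dr/dt = 4πr² · 12
At r = 14: dV/dt = 9408π cm³/s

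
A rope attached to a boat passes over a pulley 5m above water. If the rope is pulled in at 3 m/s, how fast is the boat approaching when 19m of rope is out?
19√21/28 ≈ 3.11 m/s

rope² = x² + 5²
x = √(19² - 5²) = 4√21
dx/dt = (rope/x) · d(rope)/dt = (19/(4√21)) · (-3) = -19√21/28 m/s
The boat approaches at 19√21/28 ≈ 3.11 m/s.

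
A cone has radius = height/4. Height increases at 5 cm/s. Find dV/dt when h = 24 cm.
180π cm³/s

V = (1/3)π(h/4)²h = πh³/48
dV/dt = πh²/16 · 5
At h = 24: dV/dt = 180π cm³/s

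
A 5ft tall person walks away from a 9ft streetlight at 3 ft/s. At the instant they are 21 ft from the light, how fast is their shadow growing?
15/4 ft/s

By similar triangles: 9/(x+s) = 5/s
Solving: s = 5x/4
ds/dt = 5/4 · dx/dt = 5/4 · 3 = 15/4 ft/s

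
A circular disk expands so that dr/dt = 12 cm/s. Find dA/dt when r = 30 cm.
720π cm²/s

A = πr²
dA/dt = 2πr · dr/dt = 2π(30)(12) = 720π cm²/s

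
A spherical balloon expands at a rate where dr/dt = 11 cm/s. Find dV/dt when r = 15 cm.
9900π cm³/s

V = (4/3)πr³
dV/dt = dV/dr · dr/dt = 4πr² · 11
At r = 15: dV/dt = 9900π cm³/s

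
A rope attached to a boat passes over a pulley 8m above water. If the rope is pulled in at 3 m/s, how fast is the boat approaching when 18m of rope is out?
27√65/65 ≈ 3.349 m/s

rope² = x² + 8²
x = √(18² - 8²) = 2√65
dx/dt = (rope/x) · d(rope)/dt = (18/(2√65)) · (-3) = -27√65/65 m/s
The boat approaches at 27√65/65 ≈ 3.349 m/s.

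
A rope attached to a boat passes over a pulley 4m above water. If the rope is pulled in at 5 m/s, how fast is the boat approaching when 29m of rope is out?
29√33/33 ≈ 5.048 m/s

rope² = x² + 4²
x = √(29² - 4²) = 5√33
dx/dt = (rope/x) · d(rope)/dt = (29/(5√33)) · (-5) = -29√33/33 m/s
The boat approaches at 29√33/33 ≈ 5.048 m/s.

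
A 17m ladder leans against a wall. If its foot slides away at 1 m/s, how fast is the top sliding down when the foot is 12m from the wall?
12√145/145 ≈ 0.9965 m/s

x² + y² = 17²
2x·dx/dt + 2y·dy/dt = 0
dy/dt = -x/y · dx/dt = -12/√145 · 1 = -12√145/145 m/s
The top is descending at 12√145/145 ≈ 0.9965 m/s.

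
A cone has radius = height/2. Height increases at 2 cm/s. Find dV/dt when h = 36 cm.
648π cm³/s

V = (1/3)π(h/2)²h = πh³/12
dV/dt = πh²/4 · 2
At h = 36: dV/dt = 648π cm³/s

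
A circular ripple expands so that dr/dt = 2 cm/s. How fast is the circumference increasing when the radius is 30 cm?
4π cm/s

C = 2πr
dC/dt = 2π · dr/dt = 2π · 2 = 4π cm/s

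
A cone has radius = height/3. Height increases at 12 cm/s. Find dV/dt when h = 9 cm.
108π cm³/s

V = (1/3)π(h/3)²h = πh³/27
dV/dt = πh²/9 · 12
At h = 9: dV/dt = 108π cm³/s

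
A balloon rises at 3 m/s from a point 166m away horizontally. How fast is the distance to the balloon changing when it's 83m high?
3√5/5 ≈ 1.342 m/s

z² = 166² + y²
z = √(166² + 83²) = 83√5
dz/dt = y/z · dy/dt = 83/(83√5) · 3 = 3√5/5 ≈ 1.342 m/s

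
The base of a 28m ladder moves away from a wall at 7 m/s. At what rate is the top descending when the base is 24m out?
42√13/13 ≈ 11.65 m/s

x² + y² = 28²
2x·dx/dt + 2y·dy/dt = 0
dy/dt = -x/y · dx/dt = -24/(4√13) · 7 = -42√13/13 m/s
The top is descending at 42√13/13 ≈ 11.65 m/s.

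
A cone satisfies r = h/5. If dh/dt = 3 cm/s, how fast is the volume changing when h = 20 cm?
48π cm³/s

V = (1/3)π(h/5)²h = πh³/75
dV/dt = πh²/25 · 3
At h = 20: dV/dt = 48π cm³/s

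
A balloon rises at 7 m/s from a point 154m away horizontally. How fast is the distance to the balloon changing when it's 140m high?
70√221/221 ≈ 4.709 m/s

z² = 154² + y²
z = √(154² + 140²) = 14√221
dz/dt = y/z · dy/dt = 140/(14√221) · 7 = 70√221/221 ≈ 4.709 m/s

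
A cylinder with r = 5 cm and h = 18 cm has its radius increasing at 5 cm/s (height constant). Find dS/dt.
280π cm²/s

S = 2πrh + 2πr² (lateral + bases)
dS/dt = (2πh + 4πr)·dr/dt = (2π·18 + 4π·5)·5
= 280π cm²/s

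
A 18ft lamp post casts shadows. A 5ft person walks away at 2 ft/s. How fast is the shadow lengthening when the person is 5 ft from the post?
10/13 ft/s

By similar triangles: 18/(x+s) = 5/s
Solving: s = 5x/13
ds/dt = 5/13 · dx/dt = 5/13 · 2 = 10/13 ft/s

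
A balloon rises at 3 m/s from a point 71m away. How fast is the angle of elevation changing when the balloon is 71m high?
0.021127 rad/s

tan(θ) = y/71
sec²(θ) · dθ/dt = (1/71) · dy/dt
dθ/dt = cos²(θ)/71 · 3 = 71/(71² + 71²) · 3
dθ/dt = 0.021127 rad/s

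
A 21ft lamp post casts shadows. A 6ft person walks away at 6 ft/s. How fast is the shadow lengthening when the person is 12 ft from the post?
12/5 ft/s

By similar triangles: 21/(x+s) = 6/s
Solving: s = 6x/15
ds/dt = 6/15 · dx/dt = 2/5 · 6 = 12/5 ft/s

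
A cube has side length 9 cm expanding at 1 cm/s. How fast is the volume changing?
243 cm³/s

V = s³
dV/dt = 3s² · ds/dt = 3·9²·1 = 243 cm³/s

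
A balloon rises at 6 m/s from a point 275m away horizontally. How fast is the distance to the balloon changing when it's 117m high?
351√89314/44657 ≈ 2.349 m/s

z² = 275² + y²
z = √(275² + 117²) = √89314
dz/dt = y/z · dy/dt = 117/√89314 · 6 = 351√89314/44657 ≈ 2.349 m/s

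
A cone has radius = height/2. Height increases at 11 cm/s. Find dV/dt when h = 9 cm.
891π/4 cm³/s

V = (1/3)π(h/2)²h = πh³/12
dV/dt = πh²/4 · 11
At h = 9: dV/dt = 891π/4 cm³/s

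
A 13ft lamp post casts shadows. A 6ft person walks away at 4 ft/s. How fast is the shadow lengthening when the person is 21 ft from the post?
24/7 ft/s

By similar triangles: 13/(x+s) = 6/s
Solving: s = 6x/7
ds/dt = 6/7 · dx/dt = 6/7 · 4 = 24/7 ft/s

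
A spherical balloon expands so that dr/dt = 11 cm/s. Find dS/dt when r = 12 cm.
1056π cm²/s

S = 4πr²
dS/dt = dS/dr · dr/dt = 8πr · 11
At r = 12: dS/dt = 1056π cm²/s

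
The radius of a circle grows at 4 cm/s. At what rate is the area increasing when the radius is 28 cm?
224π cm²/s

A = πr²
dA/dt = 2πr · dr/dt = 2π(28)(4) = 224π cm²/s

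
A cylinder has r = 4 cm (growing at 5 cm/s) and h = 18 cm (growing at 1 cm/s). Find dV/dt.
736π cm³/s

V = πr²h
dV/dt = 2πrh·dr/dt + πr²·dh/dt
= 2π(4)(18)(5) + π(4)²(1)
= 736π cm³/s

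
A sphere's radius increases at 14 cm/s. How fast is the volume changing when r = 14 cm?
10976π cm³/s

V = (4/3)πr³
dV/dt = dV/dr · dr/dt = 4πr² · 14
At r = 14: dV/dt = 10976π cm³/s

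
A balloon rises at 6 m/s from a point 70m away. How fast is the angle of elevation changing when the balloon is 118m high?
0.022312 rad/s

tan(θ) = y/70
sec²(θ) · dθ/dt = (1/70) · dy/dt
dθ/dt = cos²(θ)/70 · 6 = 70/(70² + 118²) · 6
dθ/dt = 0.022312 rad/s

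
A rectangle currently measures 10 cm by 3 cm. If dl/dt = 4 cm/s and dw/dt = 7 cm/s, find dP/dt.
22 cm/s

P = 2(l + w)
dP/dt = 2(dl/dt + dw/dt) = 2(4 + 7) = 22 cm/s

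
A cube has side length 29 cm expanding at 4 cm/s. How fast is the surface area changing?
1392 cm²/s

A = 6s²
dA/dt = 12s · ds/dt = 12·29·4 = 1392 cm²/s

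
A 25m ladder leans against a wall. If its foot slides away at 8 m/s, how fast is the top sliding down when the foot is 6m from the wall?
48√589/589 ≈ 1.978 m/s

x² + y² = 25²
2x·dx/dt + 2y·dy/dt = 0
dy/dt = -x/y · dx/dt = -6/√589 · 8 = -48√589/589 m/s
The top is descending at 48√589/589 ≈ 1.978 m/s.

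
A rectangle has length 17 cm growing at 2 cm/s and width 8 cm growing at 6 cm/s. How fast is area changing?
118 cm²/s

A = lw
dA/dt = w·dl/dt + l·dw/dt = 8·2 + 17·6 = 118 cm²/s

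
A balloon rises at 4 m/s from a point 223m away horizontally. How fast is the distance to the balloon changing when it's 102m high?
408√60133/60133 ≈ 1.664 m/s

z² = 223² + y²
z = √(223² + 102²) = √60133
dz/dt = y/z · dy/dt = 102/√60133 · 4 = 408√60133/60133 ≈ 1.664 m/s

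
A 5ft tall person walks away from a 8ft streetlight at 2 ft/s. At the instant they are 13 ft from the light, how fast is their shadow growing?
10/3 ft/s

By similar triangles: 8/(x+s) = 5/s
Solving: s = 5x/3
ds/dt = 5/3 · dx/dt = 5/3 · 2 = 10/3 ft/s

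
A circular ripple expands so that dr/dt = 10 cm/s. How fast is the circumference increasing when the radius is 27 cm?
20π cm/s

C = 2πr
dC/dt = 2π · dr/dt = 2π · 10 = 20π cm/s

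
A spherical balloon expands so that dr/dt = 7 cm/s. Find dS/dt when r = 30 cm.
1680π cm²/s

S = 4πr²
dS/dt = dS/dr · dr/dt = 8πr · 7
At r = 30: dS/dt = 1680π cm²/s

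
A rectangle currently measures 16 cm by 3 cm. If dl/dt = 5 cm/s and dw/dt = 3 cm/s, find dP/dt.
16 cm/s

P = 2(l + w)
dP/dt = 2(dl/dt + dw/dt) = 2(5 + 3) = 16 cm/s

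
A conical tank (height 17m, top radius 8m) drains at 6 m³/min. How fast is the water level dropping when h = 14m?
867/(6272π) ≈ 0.044 m/min

r/h = 8/17, so r = (8/17)h
V = (1/3)πr²h = (1/3)π((8/17)h)²h = (64/867)πh³
dV/dh = (64/289)πh²
dh/dt = (dV/dt)/(dV/dh) = -6/((64/289)π·14²) = -867/(6272π) m/min
The level is dropping at 867/(6272π) ≈ 0.044 m/min.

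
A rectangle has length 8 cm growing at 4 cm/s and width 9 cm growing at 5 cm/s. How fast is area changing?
76 cm²/s

A = lw
dA/dt = w·dl/dt + l·dw/dt = 9·4 + 8·5 = 76 cm²/s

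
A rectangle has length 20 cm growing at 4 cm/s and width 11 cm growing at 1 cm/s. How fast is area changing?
64 cm²/s

A = lw
dA/dt = w·dl/dt + l·dw/dt = 11·4 + 20·1 = 64 cm²/s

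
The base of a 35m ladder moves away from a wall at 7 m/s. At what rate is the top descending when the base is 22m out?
154√741/741 ≈ 5.657 m/s

x² + y² = 35²
2x·dx/dt + 2y·dy/dt = 0
dy/dt = -x/y · dx/dt = -22/√741 · 7 = -154√741/741 m/s
The top is descending at 154√741/741 ≈ 5.657 m/s.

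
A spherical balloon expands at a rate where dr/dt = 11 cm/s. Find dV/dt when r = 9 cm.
3564π cm³/s

V = (4/3)πr³
dV/dt = dV/dr · dr/dt = 4πr² · 11
At r = 9: dV/dt = 3564π cm³/s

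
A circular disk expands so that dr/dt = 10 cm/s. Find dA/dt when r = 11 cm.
220π cm²/s

A = πr²
dA/dt = 2πr · dr/dt = 2π(11)(10) = 220π cm²/s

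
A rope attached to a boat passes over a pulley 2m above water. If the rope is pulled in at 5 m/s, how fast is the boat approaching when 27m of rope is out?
27√29/29 ≈ 5.014 m/s

rope² = x² + 2²
x = √(27² - 2²) = 5√29
dx/dt = (rope/x) · d(rope)/dt = (27/(5√29)) · (-5) = -27√29/29 m/s
The boat approaches at 27√29/29 ≈ 5.014 m/s.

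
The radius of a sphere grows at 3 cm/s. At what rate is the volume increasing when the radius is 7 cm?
588π cm³/s

V = (4/3)πr³
dV/dt = dV/dr · dr/dt = 4πr² · 3
At r = 7: dV/dt = 588π cm³/s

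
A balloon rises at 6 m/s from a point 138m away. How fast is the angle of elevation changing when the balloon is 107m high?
0.027154 rad/s

tan(θ) = y/138
sec²(θ) · dθ/dt = (1/138) · dy/dt
dθ/dt = cos²(θ)/138 · 6 = 138/(138² + 107²) · 6
dθ/dt = 0.027154 rad/s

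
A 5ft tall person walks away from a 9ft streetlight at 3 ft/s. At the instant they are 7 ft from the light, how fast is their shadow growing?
15/4 ft/s

By similar triangles: 9/(x+s) = 5/s
Solving: s = 5x/4
ds/dt = 5/4 · dx/dt = 5/4 · 3 = 15/4 ft/s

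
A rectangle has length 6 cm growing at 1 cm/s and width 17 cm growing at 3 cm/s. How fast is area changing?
35 cm²/s

A = lw
dA/dt = w·dl/dt + l·dw/dt = 17·1 + 6·3 = 35 cm²/s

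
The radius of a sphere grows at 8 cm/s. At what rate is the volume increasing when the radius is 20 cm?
12800π cm³/s

V = (4/3)πr³
dV/dt = dV/dr · dr/dt = 4πr² · 8
At r = 20: dV/dt = 12800π cm³/s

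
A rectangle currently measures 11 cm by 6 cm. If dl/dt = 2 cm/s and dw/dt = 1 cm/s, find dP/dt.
6 cm/s

P = 2(l + w)
dP/dt = 2(dl/dt + dw/dt) = 2(2 + 1) = 6 cm/s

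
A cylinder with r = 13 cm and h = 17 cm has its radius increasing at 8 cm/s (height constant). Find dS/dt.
688π cm²/s

S = 2πrh + 2πr² (lateral + bases)
dS/dt = (2πh + 4πr)·dr/dt = (2π·17 + 4π·13)·8
= 688π cm²/s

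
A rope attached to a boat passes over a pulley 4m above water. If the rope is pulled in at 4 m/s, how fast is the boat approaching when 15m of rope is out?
60√209/209 ≈ 4.15 m/s

rope² = x² + 4²
x = √(15² - 4²) = √209
dx/dt = (rope/x) · d(rope)/dt = (15/√209) · (-4) = -60√209/209 m/s
The boat approaches at 60√209/209 ≈ 4.15 m/s.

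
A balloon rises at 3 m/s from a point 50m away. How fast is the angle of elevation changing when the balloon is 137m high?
0.007053 rad/s

tan(θ) = y/50
sec²(θ) · dθ/dt = (1/50) · dy/dt
dθ/dt = cos²(θ)/50 · 3 = 50/(50² + 137²) · 3
dθ/dt = 0.007053 rad/s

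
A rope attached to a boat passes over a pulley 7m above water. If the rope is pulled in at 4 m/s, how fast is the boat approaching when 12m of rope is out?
48√95/95 ≈ 4.925 m/s

rope² = x² + 7²
x = √(12² - 7²) = √95
dx/dt = (rope/x) · d(rope)/dt = (12/√95) · (-4) = -48√95/95 m/s
The boat approaches at 48√95/95 ≈ 4.925 m/s.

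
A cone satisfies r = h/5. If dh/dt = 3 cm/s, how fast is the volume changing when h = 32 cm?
3072π/25 cm³/s

V = (1/3)π(h/5)²h = πh³/75
dV/dt = πh²/25 · 3
At h = 32: dV/dt = 3072π/25 cm³/s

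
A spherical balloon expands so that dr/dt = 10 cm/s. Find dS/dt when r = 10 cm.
800π cm²/s

S = 4πr²
dS/dt = dS/dr · dr/dt = 8πr · 10
At r = 10: dS/dt = 800π cm²/s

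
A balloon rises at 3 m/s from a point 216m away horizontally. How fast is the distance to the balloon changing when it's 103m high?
309√57265/57265 ≈ 1.291 m/s

z² = 216² + y²
z = √(216² + 103²) = √57265
dz/dt = y/z · dy/dt = 103/√57265 · 3 = 309√57265/57265 ≈ 1.291 m/s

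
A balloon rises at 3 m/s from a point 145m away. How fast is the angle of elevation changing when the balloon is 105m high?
0.013573 rad/s

tan(θ) = y/145
sec²(θ) · dθ/dt = (1/145) · dy/dt
dθ/dt = cos²(θ)/145 · 3 = 145/(145² + 105²) · 3
dθ/dt = 0.013573 rad/s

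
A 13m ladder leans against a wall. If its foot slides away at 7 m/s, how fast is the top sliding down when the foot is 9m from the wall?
63√22/44 ≈ 6.716 m/s

x² + y² = 13²
2x·dx/dt + 2y·dy/dt = 0
dy/dt = -x/y · dx/dt = -9/(2√22) · 7 = -63√22/44 m/s
The top is descending at 63√22/44 ≈ 6.716 m/s.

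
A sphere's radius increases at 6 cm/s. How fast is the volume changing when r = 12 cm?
3456π cm³/s

V = (4/3)πr³
dV/dt = dV/dr · dr/dt = 4πr² · 6
At r = 12: dV/dt = 3456π cm³/s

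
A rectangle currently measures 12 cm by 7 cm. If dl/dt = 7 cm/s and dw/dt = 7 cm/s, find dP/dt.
28 cm/s

P = 2(l + w)
dP/dt = 2(dl/dt + dw/dt) = 2(7 + 7) = 28 cm/s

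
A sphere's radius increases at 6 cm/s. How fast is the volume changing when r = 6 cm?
864π cm³/s

V = (4/3)πr³
dV/dt = dV/dr · dr/dt = 4πr² · 6
At r = 6: dV/dt = 864π cm³/s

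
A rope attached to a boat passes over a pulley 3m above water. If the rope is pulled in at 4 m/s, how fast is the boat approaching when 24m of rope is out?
32√7/21 ≈ 4.032 m/s

rope² = x² + 3²
x = √(24² - 3²) = 9√7
dx/dt = (rope/x) · d(rope)/dt = (24/(9√7)) · (-4) = -32√7/21 m/s
The boat approaches at 32√7/21 ≈ 4.032 m/s.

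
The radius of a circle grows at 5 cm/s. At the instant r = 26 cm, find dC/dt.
10π cm/s

C = 2πr
dC/dt = 2π · dr/dt = 2π · 5 = 10π cm/s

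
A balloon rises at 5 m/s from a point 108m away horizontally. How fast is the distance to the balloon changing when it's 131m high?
131√1153/1153 ≈ 3.858 m/s

z² = 108² + y²
z = √(108² + 131²) = 5√1153
dz/dt = y/z · dy/dt = 131/(5√1153) · 5 = 131√1153/1153 ≈ 3.858 m/s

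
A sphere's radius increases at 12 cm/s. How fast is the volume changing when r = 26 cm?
32448π cm³/s

V = (4/3)πr³
dV/dt = dV/dr · dr/dt = 4πr² · 12
At r = 26: dV/dt = 32448π cm³/s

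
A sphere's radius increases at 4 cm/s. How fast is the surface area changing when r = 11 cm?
352π cm²/s

S = 4πr²
dS/dt = dS/dr · dr/dt = 8πr · 4
At r = 11: dS/dt = 352π cm²/s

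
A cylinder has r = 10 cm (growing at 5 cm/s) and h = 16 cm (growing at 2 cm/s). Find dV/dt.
1800π cm³/s

V = πr²h
dV/dt = 2πrh·dr/dt + πr²·dh/dt
= 2π(10)(16)(5) + π(10)²(2)
= 1800π cm³/s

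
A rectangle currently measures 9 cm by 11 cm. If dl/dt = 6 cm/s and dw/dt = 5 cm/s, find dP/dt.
22 cm/s

P = 2(l + w)
dP/dt = 2(dl/dt + dw/dt) = 2(6 + 5) = 22 cm/s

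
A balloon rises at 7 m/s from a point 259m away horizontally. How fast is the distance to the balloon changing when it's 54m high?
378√69997/69997 ≈ 1.429 m/s

z² = 259² + y²
z = √(259² + 54²) = √69997
dz/dt = y/z · dy/dt = 54/√69997 · 7 = 378√69997/69997 ≈ 1.429 m/s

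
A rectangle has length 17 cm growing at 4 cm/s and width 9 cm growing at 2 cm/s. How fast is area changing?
70 cm²/s

A = lw
dA/dt = w·dl/dt + l·dw/dt = 9·4 + 17·2 = 70 cm²/s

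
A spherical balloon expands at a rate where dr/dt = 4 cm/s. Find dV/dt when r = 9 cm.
1296π cm³/s

V = (4/3)πr³
dV/dt = dV/dr · dr/dt = 4πr² · 4
At r = 9: dV/dt = 1296π cm³/s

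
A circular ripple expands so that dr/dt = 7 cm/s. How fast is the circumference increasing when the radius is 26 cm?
14π cm/s

C = 2πr
dC/dt = 2π · dr/dt = 2π · 7 = 14π cm/s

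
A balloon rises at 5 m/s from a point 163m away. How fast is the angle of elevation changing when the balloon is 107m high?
0.021437 rad/s

tan(θ) = y/163
sec²(θ) · dθ/dt = (1/163) · dy/dt
dθ/dt = cos²(θ)/163 · 5 = 163/(163² + 107²) · 5
dθ/dt = 0.021437 rad/s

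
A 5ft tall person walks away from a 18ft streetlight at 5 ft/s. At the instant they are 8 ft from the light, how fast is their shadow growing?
25/13 ft/s

By similar triangles: 18/(x+s) = 5/s
Solving: s = 5x/13
ds/dt = 5/13 · dx/dt = 5/13 · 5 = 25/13 ft/s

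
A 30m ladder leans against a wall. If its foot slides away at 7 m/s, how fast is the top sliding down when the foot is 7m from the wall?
49√851/851 ≈ 1.68 m/s

x² + y² = 30²
2x·dx/dt + 2y·dy/dt = 0
dy/dt = -x/y · dx/dt = -7/√851 · 7 = -49√851/851 m/s
The top is descending at 49√851/851 ≈ 1.68 m/s.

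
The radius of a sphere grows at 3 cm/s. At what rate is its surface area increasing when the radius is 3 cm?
72π cm²/s

S = 4πr²
dS/dt = dS/dr · dr/dt = 8πr · 3
At r = 3: dS/dt = 72π cm²/s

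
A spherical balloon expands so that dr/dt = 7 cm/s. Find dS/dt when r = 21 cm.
1176π cm²/s

S = 4πr²
dS/dt = dS/dr · dr/dt = 8πr · 7
At r = 21: dS/dt = 1176π cm²/s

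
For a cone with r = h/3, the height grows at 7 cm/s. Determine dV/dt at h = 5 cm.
175π/9 cm³/s

V = (1/3)π(h/3)²h = πh³/27
dV/dt = πh²/9 · 7
At h = 5: dV/dt = 175π/9 cm³/s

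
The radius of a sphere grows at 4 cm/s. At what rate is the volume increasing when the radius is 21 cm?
7056π cm³/s

V = (4/3)πr³
dV/dt = dV/dr · dr/dt = 4πr² · 4
At r = 21: dV/dt = 7056π cm³/s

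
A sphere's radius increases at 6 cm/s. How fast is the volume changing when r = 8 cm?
1536π cm³/s

V = (4/3)πr³
dV/dt = dV/dr · dr/dt = 4πr² · 6
At r = 8: dV/dt = 1536π cm³/s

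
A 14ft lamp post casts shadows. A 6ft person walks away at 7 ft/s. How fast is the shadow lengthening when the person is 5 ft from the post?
21/4 ft/s

By similar triangles: 14/(x+s) = 6/s
Solving: s = 6x/8
ds/dt = 6/8 · dx/dt = 3/4 · 7 = 21/4 ft/s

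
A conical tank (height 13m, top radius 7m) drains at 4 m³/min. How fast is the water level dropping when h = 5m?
676/(1225π) ≈ 0.1757 m/min

r/h = 7/13, so r = (7/13)h
V = (1/3)πr²h = (1/3)π((7/13)h)²h = (49/507)πh³
dV/dh = (49/169)πh²
dh/dt = (dV/dt)/(dV/dh) = -4/((49/169)π·5²) = -676/(1225π) m/min
The level is dropping at 676/(1225π) ≈ 0.1757 m/min.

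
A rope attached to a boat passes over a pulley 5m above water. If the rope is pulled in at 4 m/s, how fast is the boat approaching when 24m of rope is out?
96√551/551 ≈ 4.09 m/s

rope² = x² + 5²
x = √(24² - 5²) = √551
dx/dt = (rope/x) · d(rope)/dt = (24/√551) · (-4) = -96√551/551 m/s
The boat approaches at 96√551/551 ≈ 4.09 m/s.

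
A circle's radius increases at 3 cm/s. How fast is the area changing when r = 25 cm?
150π cm²/s

A = πr²
dA/dt = 2πr · dr/dt = 2π(25)(3) = 150π cm²/s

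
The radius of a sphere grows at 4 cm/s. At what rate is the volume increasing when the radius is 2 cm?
64π cm³/s

V = (4/3)πr³
dV/dt = dV/dr · dr/dt = 4πr² · 4
At r = 2: dV/dt = 64π cm³/s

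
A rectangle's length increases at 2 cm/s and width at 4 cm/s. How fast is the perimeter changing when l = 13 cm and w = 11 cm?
12 cm/s

P = 2(l + w)
dP/dt = 2(dl/dt + dw/dt) = 2(2 + 4) = 12 cm/s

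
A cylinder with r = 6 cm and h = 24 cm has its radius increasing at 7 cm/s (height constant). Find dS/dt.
504π cm²/s

S = 2πrh + 2πr² (lateral + bases)
dS/dt = (2πh + 4πr)·dr/dt = (2π·24 + 4π·6)·7
= 504π cm²/s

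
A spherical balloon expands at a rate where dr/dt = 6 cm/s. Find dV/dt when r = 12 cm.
3456π cm³/s

V = (4/3)πr³
dV/dt = dV/dr · dr/dt = 4πr² · 6
At r = 12: dV/dt = 3456π cm³/s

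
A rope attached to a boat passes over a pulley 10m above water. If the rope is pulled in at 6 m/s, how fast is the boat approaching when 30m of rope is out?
9√2/2 ≈ 6.364 m/s

rope² = x² + 10²
x = √(30² - 10²) = 20√2
dx/dt = (rope/x) · d(rope)/dt = (30/(20√2)) · (-6) = -9√2/2 m/s
The boat approaches at 9√2/2 ≈ 6.364 m/s.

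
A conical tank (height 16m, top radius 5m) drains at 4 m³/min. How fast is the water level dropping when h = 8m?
16/(25π) ≈ 0.2037 m/min

r/h = 5/16, so r = (5/16)h
V = (1/3)πr²h = (1/3)π((5/16)h)²h = (25/768)πh³
dV/dh = (25/256)πh²
dh/dt = (dV/dt)/(dV/dh) = -4/((25/256)π·8²) = -16/(25π) m/min
The level is dropping at 16/(25π) ≈ 0.2037 m/min.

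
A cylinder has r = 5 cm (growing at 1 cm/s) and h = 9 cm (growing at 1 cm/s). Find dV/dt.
115π cm³/s

V = πr²h
dV/dt = 2πrh·dr/dt + πr²·dh/dt
= 2π(5)(9)(1) + π(5)²(1)
= 115π cm³/s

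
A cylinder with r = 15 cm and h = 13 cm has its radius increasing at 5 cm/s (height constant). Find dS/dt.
430π cm²/s

S = 2πrh + 2πr² (lateral + bases)
dS/dt = (2πh + 4πr)·dr/dt = (2π·13 + 4π·15)·5
= 430π cm²/s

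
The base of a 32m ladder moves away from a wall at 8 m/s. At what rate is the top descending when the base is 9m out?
72√943/943 ≈ 2.345 m/s

x² + y² = 32²
2x·dx/dt + 2y·dy/dt = 0
dy/dt = -x/y · dx/dt = -9/√943 · 8 = -72√943/943 m/s
The top is descending at 72√943/943 ≈ 2.345 m/s.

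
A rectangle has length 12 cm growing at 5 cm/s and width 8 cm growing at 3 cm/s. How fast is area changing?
76 cm²/s

A = lw
dA/dt = w·dl/dt + l·dw/dt = 8·5 + 12·3 = 76 cm²/s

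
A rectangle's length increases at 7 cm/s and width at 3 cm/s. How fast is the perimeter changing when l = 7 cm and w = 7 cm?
20 cm/s

P = 2(l + w)
dP/dt = 2(dl/dt + dw/dt) = 2(7 + 3) = 20 cm/s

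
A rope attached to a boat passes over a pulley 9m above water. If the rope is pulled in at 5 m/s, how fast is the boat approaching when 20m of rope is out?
100√319/319 ≈ 5.599 m/s

rope² = x² + 9²
x = √(20² - 9²) = √319
dx/dt = (rope/x) · d(rope)/dt = (20/√319) · (-5) = -100√319/319 m/s
The boat approaches at 100√319/319 ≈ 5.599 m/s.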